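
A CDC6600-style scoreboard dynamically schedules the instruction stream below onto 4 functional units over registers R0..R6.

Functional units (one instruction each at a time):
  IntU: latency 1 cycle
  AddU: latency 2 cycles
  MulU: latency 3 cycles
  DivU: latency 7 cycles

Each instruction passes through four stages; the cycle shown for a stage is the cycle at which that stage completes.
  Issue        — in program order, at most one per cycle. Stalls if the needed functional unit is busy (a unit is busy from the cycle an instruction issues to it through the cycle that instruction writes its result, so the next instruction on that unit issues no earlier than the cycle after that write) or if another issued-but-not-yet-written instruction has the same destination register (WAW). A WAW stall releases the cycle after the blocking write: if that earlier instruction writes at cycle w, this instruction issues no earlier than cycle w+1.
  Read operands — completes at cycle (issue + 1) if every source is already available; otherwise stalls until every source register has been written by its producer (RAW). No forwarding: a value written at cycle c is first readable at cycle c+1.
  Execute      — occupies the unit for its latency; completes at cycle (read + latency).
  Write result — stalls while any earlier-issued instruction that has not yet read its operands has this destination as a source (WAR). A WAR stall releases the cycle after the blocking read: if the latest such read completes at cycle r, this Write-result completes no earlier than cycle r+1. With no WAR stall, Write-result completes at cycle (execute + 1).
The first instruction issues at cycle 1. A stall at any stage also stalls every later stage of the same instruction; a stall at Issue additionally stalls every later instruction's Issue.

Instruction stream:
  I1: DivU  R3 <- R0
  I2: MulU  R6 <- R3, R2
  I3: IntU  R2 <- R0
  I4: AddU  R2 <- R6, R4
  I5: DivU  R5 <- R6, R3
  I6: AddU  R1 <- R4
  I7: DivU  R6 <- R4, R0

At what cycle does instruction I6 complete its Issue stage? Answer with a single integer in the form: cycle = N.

cycle = 20

cycle 1: I1 dispatched to DivU
cycle 2: I1 operands ready · I2 dispatched to MulU
cycle 3: I3 dispatched to IntU
cycle 4: I3 operands ready
cycle 5: I3 complete
cycle 9: I1 complete
cycle 10: R3←I1
cycle 11: I2 operands ready
cycle 12: R2←I3
cycle 13: I4 dispatched to AddU
cycle 14: I2 complete · I5 dispatched to DivU
cycle 15: R6←I2
cycle 16: I4 operands ready · I5 operands ready
cycle 18: I4 complete
cycle 19: R2←I4
cycle 20: I6 dispatched to AddU
cycle 21: I6 operands ready
cycle 23: I5 complete · I6 complete
cycle 24: R5←I5 · R1←I6
cycle 25: I7 dispatched to DivU
cycle 26: I7 operands ready
cycle 33: I7 complete
cycle 34: R6←I7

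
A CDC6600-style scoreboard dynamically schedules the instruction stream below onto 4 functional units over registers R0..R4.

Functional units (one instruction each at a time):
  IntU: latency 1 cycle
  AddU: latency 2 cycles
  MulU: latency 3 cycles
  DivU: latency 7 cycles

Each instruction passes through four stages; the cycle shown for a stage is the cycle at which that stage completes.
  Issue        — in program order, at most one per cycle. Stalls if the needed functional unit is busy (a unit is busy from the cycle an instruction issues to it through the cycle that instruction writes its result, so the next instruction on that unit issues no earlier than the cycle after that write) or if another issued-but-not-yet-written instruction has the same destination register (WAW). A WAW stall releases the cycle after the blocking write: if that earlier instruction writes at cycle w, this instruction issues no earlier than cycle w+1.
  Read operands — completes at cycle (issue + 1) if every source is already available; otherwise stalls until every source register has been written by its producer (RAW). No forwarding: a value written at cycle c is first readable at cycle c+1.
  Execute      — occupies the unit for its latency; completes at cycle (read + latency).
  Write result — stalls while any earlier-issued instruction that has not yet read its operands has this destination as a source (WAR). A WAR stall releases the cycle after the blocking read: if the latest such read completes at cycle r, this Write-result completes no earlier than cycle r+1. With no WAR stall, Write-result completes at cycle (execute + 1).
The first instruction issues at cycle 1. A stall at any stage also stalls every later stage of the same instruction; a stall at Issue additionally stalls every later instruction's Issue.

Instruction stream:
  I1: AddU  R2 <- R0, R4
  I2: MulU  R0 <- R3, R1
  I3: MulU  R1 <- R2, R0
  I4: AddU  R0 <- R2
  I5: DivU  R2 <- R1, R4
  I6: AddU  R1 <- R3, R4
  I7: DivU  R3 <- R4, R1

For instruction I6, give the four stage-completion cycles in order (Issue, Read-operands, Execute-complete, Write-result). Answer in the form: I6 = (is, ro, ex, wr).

I6 = (14, 15, 17, 18)

I1: IS=1 RO=2 EX=4 WR=5
I2: IS=2 RO=3 EX=6 WR=7
I3: IS=8 RO=9 EX=12 WR=13  [struct: MulU busy until I2 writes@7]
I4: IS=9 RO=10 EX=12 WR=13
I5: IS=10 RO=14 EX=21 WR=22  [RAW R1: wait I3 write@13]
I6: IS=14 RO=15 EX=17 WR=18  [struct: AddU busy until I4 writes@13]
I7: IS=23 RO=24 EX=31 WR=32  [struct: DivU busy until I5 writes@22]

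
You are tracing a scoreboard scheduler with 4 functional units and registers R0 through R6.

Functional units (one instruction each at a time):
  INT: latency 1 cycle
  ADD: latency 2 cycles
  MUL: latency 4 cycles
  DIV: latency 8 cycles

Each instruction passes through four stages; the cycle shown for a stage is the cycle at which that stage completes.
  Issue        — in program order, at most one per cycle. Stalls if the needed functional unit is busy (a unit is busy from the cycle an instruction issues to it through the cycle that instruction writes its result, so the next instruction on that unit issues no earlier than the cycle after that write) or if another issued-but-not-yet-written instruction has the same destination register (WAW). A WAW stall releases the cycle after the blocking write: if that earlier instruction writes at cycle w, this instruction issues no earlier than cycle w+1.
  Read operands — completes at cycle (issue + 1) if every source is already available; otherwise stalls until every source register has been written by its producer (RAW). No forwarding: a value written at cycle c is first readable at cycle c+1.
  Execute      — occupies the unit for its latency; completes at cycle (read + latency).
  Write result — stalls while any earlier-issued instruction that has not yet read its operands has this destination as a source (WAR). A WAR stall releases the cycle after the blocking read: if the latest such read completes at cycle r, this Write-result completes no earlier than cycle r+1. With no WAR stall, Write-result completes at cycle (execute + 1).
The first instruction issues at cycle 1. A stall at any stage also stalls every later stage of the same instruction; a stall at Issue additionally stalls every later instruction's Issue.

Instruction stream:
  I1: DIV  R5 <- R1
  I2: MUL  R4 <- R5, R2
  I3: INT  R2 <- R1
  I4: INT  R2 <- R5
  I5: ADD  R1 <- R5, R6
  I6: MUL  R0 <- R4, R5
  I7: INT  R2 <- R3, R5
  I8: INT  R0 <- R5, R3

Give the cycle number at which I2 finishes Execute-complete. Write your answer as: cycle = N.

t=1  issue I1 (DIV)
t=2  I1 read-ops, issue I2 (MUL)
t=3  issue I3 (INT)
t=4  I3 read-ops
t=5  I3 finished on INT
t=10  I1 finished on DIV
t=11  I1→R5
t=12  I2 read-ops
t=13  I3→R2
t=14  issue I4 (INT)
t=15  I4 read-ops, issue I5 (ADD)
t=16  I2 finished on MUL, I4 finished on INT, I5 read-ops
t=17  I2→R4, I4→R2
t=18  I5 finished on ADD, issue I6 (MUL)
t=19  I5→R1, I6 read-ops, issue I7 (INT)
t=20  I7 read-ops
t=21  I7 finished on INT
t=22  I7→R2
t=23  I6 finished on MUL
t=24  I6→R0
t=25  issue I8 (INT)
t=26  I8 read-ops
t=27  I8 finished on INT
t=28  I8→R0

cycle = 16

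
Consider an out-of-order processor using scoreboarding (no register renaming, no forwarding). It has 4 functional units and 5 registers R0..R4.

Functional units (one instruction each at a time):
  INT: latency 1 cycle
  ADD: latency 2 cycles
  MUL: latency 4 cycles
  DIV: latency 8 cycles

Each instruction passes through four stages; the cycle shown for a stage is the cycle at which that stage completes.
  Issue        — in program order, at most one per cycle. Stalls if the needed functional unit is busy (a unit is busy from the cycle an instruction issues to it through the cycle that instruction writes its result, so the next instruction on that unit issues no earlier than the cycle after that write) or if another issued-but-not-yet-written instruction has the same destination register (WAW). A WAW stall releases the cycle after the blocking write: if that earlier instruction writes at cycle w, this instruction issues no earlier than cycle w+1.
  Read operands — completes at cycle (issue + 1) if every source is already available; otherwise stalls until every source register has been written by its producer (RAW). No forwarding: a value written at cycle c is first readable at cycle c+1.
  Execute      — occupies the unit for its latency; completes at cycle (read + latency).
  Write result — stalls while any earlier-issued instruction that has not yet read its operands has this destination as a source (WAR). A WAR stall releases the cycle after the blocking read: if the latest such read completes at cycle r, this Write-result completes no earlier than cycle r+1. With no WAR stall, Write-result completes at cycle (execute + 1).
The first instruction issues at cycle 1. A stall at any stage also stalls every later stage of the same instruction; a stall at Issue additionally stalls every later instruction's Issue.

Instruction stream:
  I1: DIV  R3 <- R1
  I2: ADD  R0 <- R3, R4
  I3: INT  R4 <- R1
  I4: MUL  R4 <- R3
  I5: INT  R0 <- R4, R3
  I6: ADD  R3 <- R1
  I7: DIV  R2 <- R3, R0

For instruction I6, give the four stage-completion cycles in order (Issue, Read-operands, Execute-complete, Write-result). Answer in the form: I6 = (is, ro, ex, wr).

I6 = (17, 18, 20, 22)

I1  is:1  ro:2  ex:10  wr:11
I2  is:2  ro:12  ex:14  wr:15  — RAW R3: wait I1 write@11
I3  is:3  ro:4  ex:5  wr:13  — WAR R4: wait I2 read@12
I4  is:14  ro:15  ex:19  wr:20  — WAW R4: wait I3 write@13
I5  is:16  ro:21  ex:22  wr:23  — WAW R0: wait I2 write@15, RAW R4: wait I4 write@20
I6  is:17  ro:18  ex:20  wr:22  — WAR R3: wait I5 read@21
I7  is:18  ro:24  ex:32  wr:33  — RAW R0: wait I5 write@23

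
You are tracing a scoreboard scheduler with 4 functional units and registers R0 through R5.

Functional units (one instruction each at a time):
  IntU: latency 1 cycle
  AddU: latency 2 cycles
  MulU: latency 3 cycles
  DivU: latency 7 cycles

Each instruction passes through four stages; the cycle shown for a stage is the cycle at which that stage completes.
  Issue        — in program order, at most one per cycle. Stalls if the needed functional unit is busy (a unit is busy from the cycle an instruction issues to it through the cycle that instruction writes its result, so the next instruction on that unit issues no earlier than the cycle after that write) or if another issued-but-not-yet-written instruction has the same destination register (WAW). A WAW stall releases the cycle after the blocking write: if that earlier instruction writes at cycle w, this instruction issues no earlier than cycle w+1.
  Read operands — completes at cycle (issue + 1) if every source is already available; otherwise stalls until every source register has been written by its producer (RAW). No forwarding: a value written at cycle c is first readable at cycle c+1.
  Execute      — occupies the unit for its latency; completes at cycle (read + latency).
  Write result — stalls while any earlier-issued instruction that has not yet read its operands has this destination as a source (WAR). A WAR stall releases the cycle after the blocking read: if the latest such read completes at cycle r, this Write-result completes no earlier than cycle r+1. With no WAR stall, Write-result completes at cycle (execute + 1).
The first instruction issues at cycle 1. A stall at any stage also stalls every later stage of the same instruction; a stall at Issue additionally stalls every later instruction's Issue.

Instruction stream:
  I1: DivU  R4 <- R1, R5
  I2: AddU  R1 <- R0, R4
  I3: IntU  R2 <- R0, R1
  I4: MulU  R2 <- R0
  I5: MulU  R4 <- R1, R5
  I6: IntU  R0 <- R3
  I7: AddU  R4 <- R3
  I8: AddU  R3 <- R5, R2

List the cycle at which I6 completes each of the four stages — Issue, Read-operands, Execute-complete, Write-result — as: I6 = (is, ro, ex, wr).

t=1  I1→DivU
t=2  I1 RO; I2→AddU
t=3  I3→IntU
t=9  I1 EX
t=10  I1 WR R4
t=11  I2 RO
t=13  I2 EX
t=14  I2 WR R1
t=15  I3 RO
t=16  I3 EX
t=17  I3 WR R2
t=18  I4→MulU
t=19  I4 RO
t=22  I4 EX
t=23  I4 WR R2
t=24  I5→MulU
t=25  I5 RO; I6→IntU
t=26  I6 RO
t=27  I6 EX
t=28  I5 EX; I6 WR R0
t=29  I5 WR R4
t=30  I7→AddU
t=31  I7 RO
t=33  I7 EX
t=34  I7 WR R4
t=35  I8→AddU
t=36  I8 RO
t=38  I8 EX
t=39  I8 WR R3

I6 = (25, 26, 27, 28)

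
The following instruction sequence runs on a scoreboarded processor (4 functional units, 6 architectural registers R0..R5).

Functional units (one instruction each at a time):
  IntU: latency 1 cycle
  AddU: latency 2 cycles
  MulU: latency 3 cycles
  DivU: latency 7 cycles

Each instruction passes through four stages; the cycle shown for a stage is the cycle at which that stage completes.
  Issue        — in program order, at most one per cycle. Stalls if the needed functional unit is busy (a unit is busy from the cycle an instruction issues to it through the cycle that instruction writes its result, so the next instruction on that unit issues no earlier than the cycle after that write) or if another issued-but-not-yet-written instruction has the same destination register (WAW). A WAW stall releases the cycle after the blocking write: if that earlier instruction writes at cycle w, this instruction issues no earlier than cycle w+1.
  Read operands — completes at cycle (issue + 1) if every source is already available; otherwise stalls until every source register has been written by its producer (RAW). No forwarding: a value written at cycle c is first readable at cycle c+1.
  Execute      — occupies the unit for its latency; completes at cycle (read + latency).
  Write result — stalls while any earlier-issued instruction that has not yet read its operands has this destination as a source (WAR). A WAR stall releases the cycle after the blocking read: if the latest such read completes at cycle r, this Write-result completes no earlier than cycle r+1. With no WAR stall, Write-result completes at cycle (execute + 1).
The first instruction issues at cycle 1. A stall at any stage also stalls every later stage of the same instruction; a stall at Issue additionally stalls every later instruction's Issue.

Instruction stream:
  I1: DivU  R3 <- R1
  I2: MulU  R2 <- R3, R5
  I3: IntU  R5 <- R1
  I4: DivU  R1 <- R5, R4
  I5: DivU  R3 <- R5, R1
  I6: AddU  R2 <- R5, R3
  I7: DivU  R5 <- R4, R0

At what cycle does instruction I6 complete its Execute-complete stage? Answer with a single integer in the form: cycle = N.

c1: issue I1 (DivU)
c2: I1 read-ops, issue I2 (MulU)
c3: issue I3 (IntU)
c4: I3 read-ops
c5: I3 finished on IntU
c9: I1 finished on DivU
c10: I1→R3
c11: I2 read-ops, issue I4 (DivU)
c12: I3→R5
c13: I4 read-ops
c14: I2 finished on MulU
c15: I2→R2
c20: I4 finished on DivU
c21: I4→R1
c22: issue I5 (DivU)
c23: I5 read-ops, issue I6 (AddU)
c30: I5 finished on DivU
c31: I5→R3
c32: I6 read-ops, issue I7 (DivU)
c33: I7 read-ops
c34: I6 finished on AddU
c35: I6→R2
c40: I7 finished on DivU
c41: I7→R5

cycle = 34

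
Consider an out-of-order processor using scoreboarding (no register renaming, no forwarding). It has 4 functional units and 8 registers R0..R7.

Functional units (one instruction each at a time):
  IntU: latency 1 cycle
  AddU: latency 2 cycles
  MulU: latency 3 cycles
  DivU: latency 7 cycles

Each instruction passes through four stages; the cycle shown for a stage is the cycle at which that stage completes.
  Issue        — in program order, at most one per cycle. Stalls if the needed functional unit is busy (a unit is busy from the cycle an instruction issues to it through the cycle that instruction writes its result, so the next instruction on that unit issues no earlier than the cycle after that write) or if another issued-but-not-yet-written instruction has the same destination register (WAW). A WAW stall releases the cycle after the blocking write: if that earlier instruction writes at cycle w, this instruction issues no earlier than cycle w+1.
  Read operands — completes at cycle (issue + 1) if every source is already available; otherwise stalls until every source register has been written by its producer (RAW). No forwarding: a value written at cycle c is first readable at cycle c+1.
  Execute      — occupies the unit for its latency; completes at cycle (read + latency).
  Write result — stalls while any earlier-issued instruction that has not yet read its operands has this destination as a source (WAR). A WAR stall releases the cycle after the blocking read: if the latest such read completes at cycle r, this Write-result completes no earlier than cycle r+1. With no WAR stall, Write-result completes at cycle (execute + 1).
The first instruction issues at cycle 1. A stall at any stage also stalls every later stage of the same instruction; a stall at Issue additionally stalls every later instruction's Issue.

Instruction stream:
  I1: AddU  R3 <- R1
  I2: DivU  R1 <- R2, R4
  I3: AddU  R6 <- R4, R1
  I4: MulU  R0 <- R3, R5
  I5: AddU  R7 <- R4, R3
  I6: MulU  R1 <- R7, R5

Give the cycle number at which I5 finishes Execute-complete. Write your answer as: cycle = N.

I1 -> (1, 2, 4, 5)
I2 -> (2, 3, 10, 11)
I3 -> (6, 12, 14, 15)  // struct: AddU busy until I1 writes@5, RAW R1: wait I2 write@11
I4 -> (7, 8, 11, 12)
I5 -> (16, 17, 19, 20)  // struct: AddU busy until I3 writes@15
I6 -> (17, 21, 24, 25)  // RAW R7: wait I5 write@20

cycle = 19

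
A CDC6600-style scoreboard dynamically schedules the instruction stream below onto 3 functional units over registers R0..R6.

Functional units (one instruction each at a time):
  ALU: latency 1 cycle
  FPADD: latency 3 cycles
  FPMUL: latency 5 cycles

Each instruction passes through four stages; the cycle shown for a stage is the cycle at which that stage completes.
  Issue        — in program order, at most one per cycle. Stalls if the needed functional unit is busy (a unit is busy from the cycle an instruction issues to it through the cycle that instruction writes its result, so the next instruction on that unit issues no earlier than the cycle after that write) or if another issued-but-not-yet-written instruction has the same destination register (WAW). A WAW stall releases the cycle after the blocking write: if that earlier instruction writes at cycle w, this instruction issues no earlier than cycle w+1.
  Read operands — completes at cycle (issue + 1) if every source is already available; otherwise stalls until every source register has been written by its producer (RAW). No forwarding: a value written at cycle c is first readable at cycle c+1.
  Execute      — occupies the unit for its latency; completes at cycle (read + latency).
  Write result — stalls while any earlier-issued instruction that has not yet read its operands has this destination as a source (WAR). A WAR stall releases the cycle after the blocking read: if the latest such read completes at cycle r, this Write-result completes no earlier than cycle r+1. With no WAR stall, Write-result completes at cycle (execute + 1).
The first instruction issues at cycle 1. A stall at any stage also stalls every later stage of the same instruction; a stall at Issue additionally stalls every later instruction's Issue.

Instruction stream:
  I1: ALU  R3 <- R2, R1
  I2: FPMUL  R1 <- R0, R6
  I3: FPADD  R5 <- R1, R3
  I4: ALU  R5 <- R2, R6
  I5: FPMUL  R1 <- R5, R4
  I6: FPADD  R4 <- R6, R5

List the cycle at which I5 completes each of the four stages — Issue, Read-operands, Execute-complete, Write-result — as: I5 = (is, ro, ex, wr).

t=1  I1 issues→ALU
t=2  I1 reads; I2 issues→FPMUL
t=3  I1 exec-done; I2 reads; I3 issues→FPADD
t=4  I1 writes R3
t=8  I2 exec-done
t=9  I2 writes R1
t=10  I3 reads
t=13  I3 exec-done
t=14  I3 writes R5
t=15  I4 issues→ALU
t=16  I4 reads; I5 issues→FPMUL
t=17  I4 exec-done; I6 issues→FPADD
t=18  I4 writes R5
t=19  I5 reads; I6 reads
t=22  I6 exec-done
t=23  I6 writes R4
t=24  I5 exec-done
t=25  I5 writes R1

I5 = (16, 19, 24, 25)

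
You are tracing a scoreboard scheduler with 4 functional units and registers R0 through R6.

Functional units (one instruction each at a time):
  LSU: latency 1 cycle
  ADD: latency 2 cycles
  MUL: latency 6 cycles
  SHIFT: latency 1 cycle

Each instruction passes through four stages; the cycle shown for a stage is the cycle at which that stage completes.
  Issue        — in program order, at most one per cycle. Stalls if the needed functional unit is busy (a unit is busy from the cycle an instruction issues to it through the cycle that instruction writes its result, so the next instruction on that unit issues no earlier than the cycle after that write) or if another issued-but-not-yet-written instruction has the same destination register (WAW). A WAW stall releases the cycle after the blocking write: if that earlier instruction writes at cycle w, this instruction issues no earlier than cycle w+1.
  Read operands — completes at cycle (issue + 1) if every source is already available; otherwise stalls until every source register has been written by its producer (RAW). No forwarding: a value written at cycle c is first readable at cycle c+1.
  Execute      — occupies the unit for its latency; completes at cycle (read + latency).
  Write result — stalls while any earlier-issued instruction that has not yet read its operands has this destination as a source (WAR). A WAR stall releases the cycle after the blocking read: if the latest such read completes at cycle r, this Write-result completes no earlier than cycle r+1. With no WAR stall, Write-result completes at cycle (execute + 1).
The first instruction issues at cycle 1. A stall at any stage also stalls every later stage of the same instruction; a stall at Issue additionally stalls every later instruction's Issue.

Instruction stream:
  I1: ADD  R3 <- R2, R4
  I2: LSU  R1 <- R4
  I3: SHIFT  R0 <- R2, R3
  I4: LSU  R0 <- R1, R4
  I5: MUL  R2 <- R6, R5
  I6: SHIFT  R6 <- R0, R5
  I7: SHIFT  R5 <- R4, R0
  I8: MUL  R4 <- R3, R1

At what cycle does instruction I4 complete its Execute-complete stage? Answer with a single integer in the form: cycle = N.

I1 -> (1, 2, 4, 5)
I2 -> (2, 3, 4, 5)
I3 -> (3, 6, 7, 8)  // RAW R3: wait I1 write@5
I4 -> (9, 10, 11, 12)  // WAW R0: wait I3 write@8
I5 -> (10, 11, 17, 18)
I6 -> (11, 13, 14, 15)  // RAW R0: wait I4 write@12
I7 -> (16, 17, 18, 19)  // struct: SHIFT busy until I6 writes@15
I8 -> (19, 20, 26, 27)  // struct: MUL busy until I5 writes@18

cycle = 11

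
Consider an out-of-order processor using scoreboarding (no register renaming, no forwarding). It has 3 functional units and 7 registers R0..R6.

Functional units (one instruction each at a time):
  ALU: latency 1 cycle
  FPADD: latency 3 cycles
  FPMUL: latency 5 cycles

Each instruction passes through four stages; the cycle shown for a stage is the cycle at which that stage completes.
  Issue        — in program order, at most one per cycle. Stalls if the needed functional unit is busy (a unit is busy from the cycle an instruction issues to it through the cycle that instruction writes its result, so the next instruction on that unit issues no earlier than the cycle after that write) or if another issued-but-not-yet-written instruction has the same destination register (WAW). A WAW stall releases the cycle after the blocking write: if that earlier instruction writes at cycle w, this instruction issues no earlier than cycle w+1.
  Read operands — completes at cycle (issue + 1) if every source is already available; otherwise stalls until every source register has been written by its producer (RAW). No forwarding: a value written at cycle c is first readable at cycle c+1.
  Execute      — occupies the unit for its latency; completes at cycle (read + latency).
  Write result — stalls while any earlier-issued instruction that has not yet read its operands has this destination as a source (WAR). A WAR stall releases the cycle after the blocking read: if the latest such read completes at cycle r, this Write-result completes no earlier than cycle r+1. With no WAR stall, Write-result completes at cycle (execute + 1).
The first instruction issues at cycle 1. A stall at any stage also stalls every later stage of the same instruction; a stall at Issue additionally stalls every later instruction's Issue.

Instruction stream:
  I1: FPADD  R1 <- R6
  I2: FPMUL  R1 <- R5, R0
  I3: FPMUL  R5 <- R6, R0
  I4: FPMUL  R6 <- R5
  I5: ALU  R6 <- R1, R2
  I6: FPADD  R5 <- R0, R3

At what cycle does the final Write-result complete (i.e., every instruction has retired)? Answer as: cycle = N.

cycle = 37

c1: I1→FPADD
c2: I1 RO
c5: I1 EX
c6: I1 WR R1
c7: I2→FPMUL
c8: I2 RO
c13: I2 EX
c14: I2 WR R1
c15: I3→FPMUL
c16: I3 RO
c21: I3 EX
c22: I3 WR R5
c23: I4→FPMUL
c24: I4 RO
c29: I4 EX
c30: I4 WR R6
c31: I5→ALU
c32: I5 RO | I6→FPADD
c33: I5 EX | I6 RO
c34: I5 WR R6
c36: I6 EX
c37: I6 WR R5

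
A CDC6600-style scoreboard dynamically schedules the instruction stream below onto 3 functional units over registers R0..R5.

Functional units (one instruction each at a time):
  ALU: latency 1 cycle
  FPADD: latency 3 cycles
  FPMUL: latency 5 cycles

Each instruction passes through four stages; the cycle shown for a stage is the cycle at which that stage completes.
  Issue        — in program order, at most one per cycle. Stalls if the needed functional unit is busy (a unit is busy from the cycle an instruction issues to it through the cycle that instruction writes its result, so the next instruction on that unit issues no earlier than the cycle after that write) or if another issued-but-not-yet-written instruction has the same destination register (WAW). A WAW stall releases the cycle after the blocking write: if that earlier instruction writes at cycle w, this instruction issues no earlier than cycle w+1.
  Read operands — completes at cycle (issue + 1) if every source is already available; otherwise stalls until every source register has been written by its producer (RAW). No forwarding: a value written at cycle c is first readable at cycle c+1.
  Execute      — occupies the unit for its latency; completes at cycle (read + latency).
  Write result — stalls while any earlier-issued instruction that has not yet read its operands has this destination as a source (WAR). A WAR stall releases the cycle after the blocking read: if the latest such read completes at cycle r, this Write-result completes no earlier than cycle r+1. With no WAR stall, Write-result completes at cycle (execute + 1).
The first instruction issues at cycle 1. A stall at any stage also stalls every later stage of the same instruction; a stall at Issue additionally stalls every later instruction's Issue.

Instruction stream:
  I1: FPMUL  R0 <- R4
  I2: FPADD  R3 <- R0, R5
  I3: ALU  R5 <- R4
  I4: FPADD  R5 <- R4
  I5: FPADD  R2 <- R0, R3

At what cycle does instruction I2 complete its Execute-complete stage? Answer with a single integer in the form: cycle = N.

cycle = 12

[1] I1 issues→FPMUL
[2] I1 reads · I2 issues→FPADD
[3] I3 issues→ALU
[4] I3 reads
[5] I3 exec-done
[7] I1 exec-done
[8] I1 writes R0
[9] I2 reads
[10] I3 writes R5
[12] I2 exec-done
[13] I2 writes R3
[14] I4 issues→FPADD
[15] I4 reads
[18] I4 exec-done
[19] I4 writes R5
[20] I5 issues→FPADD
[21] I5 reads
[24] I5 exec-done
[25] I5 writes R2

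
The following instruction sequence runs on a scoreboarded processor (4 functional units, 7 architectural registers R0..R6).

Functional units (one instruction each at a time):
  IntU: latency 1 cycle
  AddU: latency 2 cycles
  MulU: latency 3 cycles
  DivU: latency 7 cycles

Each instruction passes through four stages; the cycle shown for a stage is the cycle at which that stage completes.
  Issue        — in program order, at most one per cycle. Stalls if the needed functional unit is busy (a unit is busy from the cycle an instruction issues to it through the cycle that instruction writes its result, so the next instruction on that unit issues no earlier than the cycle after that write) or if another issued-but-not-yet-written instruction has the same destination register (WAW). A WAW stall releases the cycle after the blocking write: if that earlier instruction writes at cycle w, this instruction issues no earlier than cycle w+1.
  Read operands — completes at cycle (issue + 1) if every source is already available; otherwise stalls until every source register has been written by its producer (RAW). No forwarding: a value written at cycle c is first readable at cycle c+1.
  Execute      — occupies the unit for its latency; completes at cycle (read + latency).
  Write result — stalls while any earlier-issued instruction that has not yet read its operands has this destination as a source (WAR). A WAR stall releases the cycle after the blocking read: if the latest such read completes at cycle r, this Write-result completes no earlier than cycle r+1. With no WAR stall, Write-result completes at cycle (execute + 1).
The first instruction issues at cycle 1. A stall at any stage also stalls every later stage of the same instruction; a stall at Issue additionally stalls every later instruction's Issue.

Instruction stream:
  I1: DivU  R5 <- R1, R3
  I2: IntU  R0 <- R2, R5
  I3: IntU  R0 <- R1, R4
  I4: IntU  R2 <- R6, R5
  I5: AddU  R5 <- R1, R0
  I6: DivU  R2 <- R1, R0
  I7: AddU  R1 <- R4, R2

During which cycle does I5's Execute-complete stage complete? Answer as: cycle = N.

1) issue 1, read 2, done 9, write 10
2) issue 2, read 11, done 12, write 13  <RAW R5: wait I1 write@10>
3) issue 14, read 15, done 16, write 17  <struct: IntU busy until I2 writes@13>
4) issue 18, read 19, done 20, write 21  <struct: IntU busy until I3 writes@17>
5) issue 19, read 20, done 22, write 23
6) issue 22, read 23, done 30, write 31  <WAW R2: wait I4 write@21>
7) issue 24, read 32, done 34, write 35  <struct: AddU busy until I5 writes@23 / RAW R2: wait I6 write@31>

cycle = 22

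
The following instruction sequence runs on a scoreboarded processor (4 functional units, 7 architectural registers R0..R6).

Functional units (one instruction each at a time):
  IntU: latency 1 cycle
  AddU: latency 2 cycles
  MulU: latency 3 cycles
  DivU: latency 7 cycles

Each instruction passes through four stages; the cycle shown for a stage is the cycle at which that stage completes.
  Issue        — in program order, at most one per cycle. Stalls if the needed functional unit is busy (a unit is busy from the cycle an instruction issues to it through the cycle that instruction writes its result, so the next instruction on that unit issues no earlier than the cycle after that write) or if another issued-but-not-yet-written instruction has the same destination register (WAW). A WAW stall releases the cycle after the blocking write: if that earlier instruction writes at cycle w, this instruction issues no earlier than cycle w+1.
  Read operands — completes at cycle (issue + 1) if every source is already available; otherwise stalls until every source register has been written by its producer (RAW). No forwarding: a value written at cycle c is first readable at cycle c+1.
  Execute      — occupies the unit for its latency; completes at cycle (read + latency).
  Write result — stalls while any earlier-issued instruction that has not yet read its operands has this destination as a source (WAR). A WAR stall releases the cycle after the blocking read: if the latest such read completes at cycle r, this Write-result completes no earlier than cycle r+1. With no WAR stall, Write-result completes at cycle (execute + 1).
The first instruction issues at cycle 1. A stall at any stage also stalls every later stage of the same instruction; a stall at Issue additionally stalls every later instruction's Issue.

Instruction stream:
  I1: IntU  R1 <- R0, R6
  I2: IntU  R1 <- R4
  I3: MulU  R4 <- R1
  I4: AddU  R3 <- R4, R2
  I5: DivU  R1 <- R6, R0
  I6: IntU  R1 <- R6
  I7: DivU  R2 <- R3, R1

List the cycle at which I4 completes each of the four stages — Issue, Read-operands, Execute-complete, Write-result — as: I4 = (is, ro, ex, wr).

I1  is:1  ro:2  ex:3  wr:4
I2  is:5  ro:6  ex:7  wr:8  — struct: IntU busy until I1 writes@4
I3  is:6  ro:9  ex:12  wr:13  — RAW R1: wait I2 write@8
I4  is:7  ro:14  ex:16  wr:17  — RAW R4: wait I3 write@13
I5  is:9  ro:10  ex:17  wr:18  — WAW R1: wait I2 write@8
I6  is:19  ro:20  ex:21  wr:22  — WAW R1: wait I5 write@18
I7  is:20  ro:23  ex:30  wr:31  — RAW R1: wait I6 write@22

I4 = (7, 14, 16, 17)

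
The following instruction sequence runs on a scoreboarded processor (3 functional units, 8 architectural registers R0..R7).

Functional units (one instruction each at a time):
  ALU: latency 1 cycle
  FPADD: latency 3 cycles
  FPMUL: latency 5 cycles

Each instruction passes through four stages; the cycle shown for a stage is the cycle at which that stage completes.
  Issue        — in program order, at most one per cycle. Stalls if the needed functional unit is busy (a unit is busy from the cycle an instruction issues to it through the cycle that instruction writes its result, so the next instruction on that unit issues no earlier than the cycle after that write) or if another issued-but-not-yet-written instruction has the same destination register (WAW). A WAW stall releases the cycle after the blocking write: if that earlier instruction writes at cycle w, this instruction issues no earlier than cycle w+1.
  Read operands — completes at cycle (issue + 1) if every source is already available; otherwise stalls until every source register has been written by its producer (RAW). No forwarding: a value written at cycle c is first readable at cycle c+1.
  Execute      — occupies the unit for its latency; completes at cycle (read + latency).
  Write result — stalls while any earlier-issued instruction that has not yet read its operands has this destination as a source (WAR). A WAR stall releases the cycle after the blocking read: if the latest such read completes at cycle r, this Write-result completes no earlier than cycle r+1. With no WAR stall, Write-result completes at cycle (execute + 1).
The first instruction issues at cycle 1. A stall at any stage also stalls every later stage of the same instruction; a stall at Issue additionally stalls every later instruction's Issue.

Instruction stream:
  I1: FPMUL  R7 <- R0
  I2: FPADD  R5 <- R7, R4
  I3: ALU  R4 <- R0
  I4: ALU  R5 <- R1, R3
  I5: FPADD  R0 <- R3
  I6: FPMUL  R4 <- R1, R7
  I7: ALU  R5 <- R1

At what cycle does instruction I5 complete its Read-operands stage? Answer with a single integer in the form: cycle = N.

cycle = 16

  I1 | 1 | 2 | 7 | 8
  I2 | 2 | 9 | 12 | 13   RAW R7: wait I1 write@8
  I3 | 3 | 4 | 5 | 10   WAR R4: wait I2 read@9
  I4 | 14 | 15 | 16 | 17   WAW R5: wait I2 write@13
  I5 | 15 | 16 | 19 | 20
  I6 | 16 | 17 | 22 | 23
  I7 | 18 | 19 | 20 | 21   struct: ALU busy until I4 writes@17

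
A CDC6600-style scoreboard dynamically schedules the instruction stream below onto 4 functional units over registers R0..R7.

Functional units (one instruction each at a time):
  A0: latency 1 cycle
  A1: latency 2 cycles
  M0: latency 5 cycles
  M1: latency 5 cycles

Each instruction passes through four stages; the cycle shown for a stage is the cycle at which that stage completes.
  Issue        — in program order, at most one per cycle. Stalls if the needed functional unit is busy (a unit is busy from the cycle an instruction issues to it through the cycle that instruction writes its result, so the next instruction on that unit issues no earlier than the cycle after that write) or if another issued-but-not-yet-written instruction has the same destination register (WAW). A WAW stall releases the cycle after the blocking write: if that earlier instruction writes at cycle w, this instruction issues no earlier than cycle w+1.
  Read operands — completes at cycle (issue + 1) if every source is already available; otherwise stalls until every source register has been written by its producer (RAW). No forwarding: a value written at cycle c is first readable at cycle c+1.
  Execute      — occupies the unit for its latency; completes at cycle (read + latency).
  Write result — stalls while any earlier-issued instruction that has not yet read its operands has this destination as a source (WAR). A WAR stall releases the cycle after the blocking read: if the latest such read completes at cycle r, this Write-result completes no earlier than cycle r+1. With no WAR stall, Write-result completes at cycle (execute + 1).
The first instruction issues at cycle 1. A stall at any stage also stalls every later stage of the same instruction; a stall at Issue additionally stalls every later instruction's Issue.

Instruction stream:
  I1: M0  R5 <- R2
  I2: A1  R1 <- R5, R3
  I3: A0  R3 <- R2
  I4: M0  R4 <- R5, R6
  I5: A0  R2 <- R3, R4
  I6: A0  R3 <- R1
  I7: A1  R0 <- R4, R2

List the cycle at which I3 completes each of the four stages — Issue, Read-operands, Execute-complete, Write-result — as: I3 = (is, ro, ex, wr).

I3 = (3, 4, 5, 10)

[I1] 1/2/7/8
[I2] 2/9/11/12  (RAW R5: wait I1 write@8)
[I3] 3/4/5/10  (WAR R3: wait I2 read@9)
[I4] 9/10/15/16  (struct: M0 busy until I1 writes@8)
[I5] 11/17/18/19  (struct: A0 busy until I3 writes@10; RAW R4: wait I4 write@16)
[I6] 20/21/22/23  (struct: A0 busy until I5 writes@19)
[I7] 21/22/24/25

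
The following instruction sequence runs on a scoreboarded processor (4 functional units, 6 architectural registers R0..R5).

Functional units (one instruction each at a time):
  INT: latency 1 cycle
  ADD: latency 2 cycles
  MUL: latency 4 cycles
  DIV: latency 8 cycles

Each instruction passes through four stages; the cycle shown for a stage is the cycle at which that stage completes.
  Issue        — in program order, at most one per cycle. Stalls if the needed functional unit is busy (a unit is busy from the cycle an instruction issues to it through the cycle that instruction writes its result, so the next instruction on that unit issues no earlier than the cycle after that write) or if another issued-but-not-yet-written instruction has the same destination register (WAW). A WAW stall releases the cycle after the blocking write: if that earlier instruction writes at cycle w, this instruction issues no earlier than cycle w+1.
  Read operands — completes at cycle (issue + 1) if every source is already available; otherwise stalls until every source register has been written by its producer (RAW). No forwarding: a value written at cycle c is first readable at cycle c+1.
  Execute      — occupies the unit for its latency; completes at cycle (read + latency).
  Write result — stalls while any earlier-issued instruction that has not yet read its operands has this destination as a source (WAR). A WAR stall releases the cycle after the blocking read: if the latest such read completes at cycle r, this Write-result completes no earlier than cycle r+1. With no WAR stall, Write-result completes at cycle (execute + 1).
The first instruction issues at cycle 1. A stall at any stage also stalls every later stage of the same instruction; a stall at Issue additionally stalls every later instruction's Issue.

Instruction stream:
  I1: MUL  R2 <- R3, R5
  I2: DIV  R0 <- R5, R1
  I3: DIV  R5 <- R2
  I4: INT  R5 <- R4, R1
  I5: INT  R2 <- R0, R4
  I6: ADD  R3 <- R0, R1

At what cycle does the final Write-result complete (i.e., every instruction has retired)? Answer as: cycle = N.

cycle = 33

cycle 1: issue I1 (MUL)
cycle 2: I1 read-ops; issue I2 (DIV)
cycle 3: I2 read-ops
cycle 6: I1 finished on MUL
cycle 7: I1→R2
cycle 11: I2 finished on DIV
cycle 12: I2→R0
cycle 13: issue I3 (DIV)
cycle 14: I3 read-ops
cycle 22: I3 finished on DIV
cycle 23: I3→R5
cycle 24: issue I4 (INT)
cycle 25: I4 read-ops
cycle 26: I4 finished on INT
cycle 27: I4→R5
cycle 28: issue I5 (INT)
cycle 29: I5 read-ops; issue I6 (ADD)
cycle 30: I5 finished on INT; I6 read-ops
cycle 31: I5→R2
cycle 32: I6 finished on ADD
cycle 33: I6→R3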